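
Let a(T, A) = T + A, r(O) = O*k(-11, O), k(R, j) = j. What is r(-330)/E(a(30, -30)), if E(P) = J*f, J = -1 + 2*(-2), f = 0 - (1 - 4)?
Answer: -7260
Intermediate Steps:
f = 3 (f = 0 - 1*(-3) = 0 + 3 = 3)
J = -5 (J = -1 - 4 = -5)
r(O) = O² (r(O) = O*O = O²)
a(T, A) = A + T
E(P) = -15 (E(P) = -5*3 = -15)
r(-330)/E(a(30, -30)) = (-330)²/(-15) = 108900*(-1/15) = -7260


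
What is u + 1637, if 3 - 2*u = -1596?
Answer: 4873/2 ≈ 2436.5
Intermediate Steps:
u = 1599/2 (u = 3/2 - 1/2*(-1596) = 3/2 + 798 = 1599/2 ≈ 799.50)
u + 1637 = 1599/2 + 1637 = 4873/2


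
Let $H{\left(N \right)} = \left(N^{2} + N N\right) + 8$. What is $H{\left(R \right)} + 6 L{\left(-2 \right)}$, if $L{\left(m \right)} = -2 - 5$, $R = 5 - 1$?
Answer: $-2$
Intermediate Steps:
$R = 4$
$H{\left(N \right)} = 8 + 2 N^{2}$ ($H{\left(N \right)} = \left(N^{2} + N^{2}\right) + 8 = 2 N^{2} + 8 = 8 + 2 N^{2}$)
$L{\left(m \right)} = -7$ ($L{\left(m \right)} = -2 - 5 = -7$)
$H{\left(R \right)} + 6 L{\left(-2 \right)} = \left(8 + 2 \cdot 4^{2}\right) + 6 \left(-7\right) = \left(8 + 2 \cdot 16\right) - 42 = \left(8 + 32\right) - 42 = 40 - 42 = -2$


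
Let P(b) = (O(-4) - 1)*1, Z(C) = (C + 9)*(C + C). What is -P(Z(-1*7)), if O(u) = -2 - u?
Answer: -1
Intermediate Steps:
Z(C) = 2*C*(9 + C) (Z(C) = (9 + C)*(2*C) = 2*C*(9 + C))
P(b) = 1 (P(b) = ((-2 - 1*(-4)) - 1)*1 = ((-2 + 4) - 1)*1 = (2 - 1)*1 = 1*1 = 1)
-P(Z(-1*7)) = -1*1 = -1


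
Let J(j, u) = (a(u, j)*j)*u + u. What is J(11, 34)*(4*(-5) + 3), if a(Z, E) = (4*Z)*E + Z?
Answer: -9728318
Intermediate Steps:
a(Z, E) = Z + 4*E*Z (a(Z, E) = 4*E*Z + Z = Z + 4*E*Z)
J(j, u) = u + j*u²*(1 + 4*j) (J(j, u) = ((u*(1 + 4*j))*j)*u + u = (j*u*(1 + 4*j))*u + u = j*u²*(1 + 4*j) + u = u + j*u²*(1 + 4*j))
J(11, 34)*(4*(-5) + 3) = (34*(1 + 11*34*(1 + 4*11)))*(4*(-5) + 3) = (34*(1 + 11*34*(1 + 44)))*(-20 + 3) = (34*(1 + 11*34*45))*(-17) = (34*(1 + 16830))*(-17) = (34*16831)*(-17) = 572254*(-17) = -9728318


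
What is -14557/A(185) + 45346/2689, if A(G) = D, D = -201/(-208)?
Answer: -8132790238/540489 ≈ -15047.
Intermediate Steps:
D = 201/208 (D = -201*(-1/208) = 201/208 ≈ 0.96635)
A(G) = 201/208
-14557/A(185) + 45346/2689 = -14557/201/208 + 45346/2689 = -14557*208/201 + 45346*(1/2689) = -3027856/201 + 45346/2689 = -8132790238/540489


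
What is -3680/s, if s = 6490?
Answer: -368/649 ≈ -0.56703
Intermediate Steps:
-3680/s = -3680/6490 = -3680*1/6490 = -368/649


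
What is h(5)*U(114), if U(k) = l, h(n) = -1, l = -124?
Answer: 124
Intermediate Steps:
U(k) = -124
h(5)*U(114) = -1*(-124) = 124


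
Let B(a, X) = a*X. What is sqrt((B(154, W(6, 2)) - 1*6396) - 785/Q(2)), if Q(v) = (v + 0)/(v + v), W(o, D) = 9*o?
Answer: 5*sqrt(14) ≈ 18.708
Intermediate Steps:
Q(v) = 1/2 (Q(v) = v/((2*v)) = v*(1/(2*v)) = 1/2)
B(a, X) = X*a
sqrt((B(154, W(6, 2)) - 1*6396) - 785/Q(2)) = sqrt(((9*6)*154 - 1*6396) - 785/(1/2)) = sqrt((54*154 - 6396) + 2*(-785)) = sqrt((8316 - 6396) - 1570) = sqrt(1920 - 1570) = sqrt(350) = 5*sqrt(14)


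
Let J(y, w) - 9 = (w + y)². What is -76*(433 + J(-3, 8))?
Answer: -35492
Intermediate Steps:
J(y, w) = 9 + (w + y)²
-76*(433 + J(-3, 8)) = -76*(433 + (9 + (8 - 3)²)) = -76*(433 + (9 + 5²)) = -76*(433 + (9 + 25)) = -76*(433 + 34) = -76*467 = -35492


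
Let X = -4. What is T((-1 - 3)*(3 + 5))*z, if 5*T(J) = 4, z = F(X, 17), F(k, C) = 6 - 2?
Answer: 16/5 ≈ 3.2000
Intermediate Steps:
F(k, C) = 4
z = 4
T(J) = ⅘ (T(J) = (⅕)*4 = ⅘)
T((-1 - 3)*(3 + 5))*z = (⅘)*4 = 16/5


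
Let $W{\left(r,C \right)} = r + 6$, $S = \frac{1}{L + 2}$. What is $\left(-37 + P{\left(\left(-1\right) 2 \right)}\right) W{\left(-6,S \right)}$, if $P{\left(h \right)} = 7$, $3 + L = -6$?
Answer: $0$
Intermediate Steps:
$L = -9$ ($L = -3 - 6 = -9$)
$S = - \frac{1}{7}$ ($S = \frac{1}{-9 + 2} = \frac{1}{-7} = - \frac{1}{7} \approx -0.14286$)
$W{\left(r,C \right)} = 6 + r$
$\left(-37 + P{\left(\left(-1\right) 2 \right)}\right) W{\left(-6,S \right)} = \left(-37 + 7\right) \left(6 - 6\right) = \left(-30\right) 0 = 0$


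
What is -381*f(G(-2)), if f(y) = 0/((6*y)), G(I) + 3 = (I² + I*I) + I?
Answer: 0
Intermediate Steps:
G(I) = -3 + I + 2*I² (G(I) = -3 + ((I² + I*I) + I) = -3 + ((I² + I²) + I) = -3 + (2*I² + I) = -3 + (I + 2*I²) = -3 + I + 2*I²)
f(y) = 0 (f(y) = 0*(1/(6*y)) = 0)
-381*f(G(-2)) = -381*0 = 0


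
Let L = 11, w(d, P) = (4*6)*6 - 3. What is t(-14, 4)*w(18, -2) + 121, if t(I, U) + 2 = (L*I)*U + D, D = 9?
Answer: -85748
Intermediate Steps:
w(d, P) = 141 (w(d, P) = 24*6 - 3 = 144 - 3 = 141)
t(I, U) = 7 + 11*I*U (t(I, U) = -2 + ((11*I)*U + 9) = -2 + (11*I*U + 9) = -2 + (9 + 11*I*U) = 7 + 11*I*U)
t(-14, 4)*w(18, -2) + 121 = (7 + 11*(-14)*4)*141 + 121 = (7 - 616)*141 + 121 = -609*141 + 121 = -85869 + 121 = -85748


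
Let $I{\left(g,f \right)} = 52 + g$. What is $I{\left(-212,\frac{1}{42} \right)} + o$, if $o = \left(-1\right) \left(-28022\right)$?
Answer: $27862$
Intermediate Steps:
$o = 28022$
$I{\left(-212,\frac{1}{42} \right)} + o = \left(52 - 212\right) + 28022 = -160 + 28022 = 27862$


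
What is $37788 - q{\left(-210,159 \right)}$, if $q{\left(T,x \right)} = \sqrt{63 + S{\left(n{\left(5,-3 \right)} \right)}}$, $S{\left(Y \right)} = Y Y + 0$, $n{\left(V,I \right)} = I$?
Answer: $37788 - 6 \sqrt{2} \approx 37780.0$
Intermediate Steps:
$S{\left(Y \right)} = Y^{2}$ ($S{\left(Y \right)} = Y^{2} + 0 = Y^{2}$)
$q{\left(T,x \right)} = 6 \sqrt{2}$ ($q{\left(T,x \right)} = \sqrt{63 + \left(-3\right)^{2}} = \sqrt{63 + 9} = \sqrt{72} = 6 \sqrt{2}$)
$37788 - q{\left(-210,159 \right)} = 37788 - 6 \sqrt{2}$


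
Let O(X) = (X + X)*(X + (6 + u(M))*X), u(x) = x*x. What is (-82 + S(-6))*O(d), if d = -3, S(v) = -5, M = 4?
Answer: -36018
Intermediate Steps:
u(x) = x**2
O(X) = 46*X**2 (O(X) = (X + X)*(X + (6 + 4**2)*X) = (2*X)*(X + (6 + 16)*X) = (2*X)*(X + 22*X) = (2*X)*(23*X) = 46*X**2)
(-82 + S(-6))*O(d) = (-82 - 5)*(46*(-3)**2) = -4002*9 = -87*414 = -36018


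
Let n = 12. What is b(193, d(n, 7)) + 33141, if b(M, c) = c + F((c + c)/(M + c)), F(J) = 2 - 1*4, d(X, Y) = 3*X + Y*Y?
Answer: 33224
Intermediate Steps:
d(X, Y) = Y² + 3*X (d(X, Y) = 3*X + Y² = Y² + 3*X)
F(J) = -2 (F(J) = 2 - 4 = -2)
b(M, c) = -2 + c (b(M, c) = c - 2 = -2 + c)
b(193, d(n, 7)) + 33141 = (-2 + (7² + 3*12)) + 33141 = (-2 + (49 + 36)) + 33141 = (-2 + 85) + 33141 = 83 + 33141 = 33224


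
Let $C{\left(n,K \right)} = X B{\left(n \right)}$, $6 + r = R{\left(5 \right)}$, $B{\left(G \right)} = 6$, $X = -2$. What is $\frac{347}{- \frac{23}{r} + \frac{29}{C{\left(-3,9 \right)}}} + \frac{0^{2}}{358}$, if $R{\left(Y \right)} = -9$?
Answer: $- \frac{20820}{53} \approx -392.83$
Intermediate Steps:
$r = -15$ ($r = -6 - 9 = -15$)
$C{\left(n,K \right)} = -12$ ($C{\left(n,K \right)} = \left(-2\right) 6 = -12$)
$\frac{347}{- \frac{23}{r} + \frac{29}{C{\left(-3,9 \right)}}} + \frac{0^{2}}{358} = \frac{347}{- \frac{23}{-15} + \frac{29}{-12}} + \frac{0^{2}}{358} = \frac{347}{\left(-23\right) \left(- \frac{1}{15}\right) + 29 \left(- \frac{1}{12}\right)} + 0 \cdot \frac{1}{358} = \frac{347}{\frac{23}{15} - \frac{29}{12}} + 0 = \frac{347}{- \frac{53}{60}} + 0 = 347 \left(- \frac{60}{53}\right) + 0 = - \frac{20820}{53} + 0 = - \frac{20820}{53}$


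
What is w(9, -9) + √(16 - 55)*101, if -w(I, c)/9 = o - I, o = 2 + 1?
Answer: 54 + 101*I*√39 ≈ 54.0 + 630.75*I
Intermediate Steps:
o = 3
w(I, c) = -27 + 9*I (w(I, c) = -9*(3 - I) = -27 + 9*I)
w(9, -9) + √(16 - 55)*101 = (-27 + 9*9) + √(16 - 55)*101 = (-27 + 81) + √(-39)*101 = 54 + (I*√39)*101 = 54 + 101*I*√39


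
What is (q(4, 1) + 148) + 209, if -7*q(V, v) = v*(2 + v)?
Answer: 2496/7 ≈ 356.57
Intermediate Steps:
q(V, v) = -v*(2 + v)/7
(q(4, 1) + 148) + 209 = (-1/7*1*(2 + 1) + 148) + 209 = (-1/7*1*3 + 148) + 209 = (-3/7 + 148) + 209 = 1033/7 + 209 = 2496/7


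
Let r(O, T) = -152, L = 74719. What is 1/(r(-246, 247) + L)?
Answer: 1/74567 ≈ 1.3411e-5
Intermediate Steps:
1/(r(-246, 247) + L) = 1/(-152 + 74719) = 1/74567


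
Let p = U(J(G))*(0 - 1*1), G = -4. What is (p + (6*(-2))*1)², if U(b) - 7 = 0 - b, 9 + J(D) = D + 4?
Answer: 784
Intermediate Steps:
J(D) = -5 + D (J(D) = -9 + (D + 4) = -9 + (4 + D) = -5 + D)
U(b) = 7 - b (U(b) = 7 + (0 - b) = 7 - b)
p = -16 (p = (7 - (-5 - 4))*(0 - 1*1) = (7 - 1*(-9))*(0 - 1) = (7 + 9)*(-1) = 16*(-1) = -16)
(p + (6*(-2))*1)² = (-16 + (6*(-2))*1)² = (-16 - 12*1)² = (-16 - 12)² = (-28)² = 784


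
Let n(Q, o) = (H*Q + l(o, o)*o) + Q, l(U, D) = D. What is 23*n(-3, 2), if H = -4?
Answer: 299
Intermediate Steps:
n(Q, o) = o**2 - 3*Q (n(Q, o) = (-4*Q + o*o) + Q = (-4*Q + o**2) + Q = (o**2 - 4*Q) + Q = o**2 - 3*Q)
23*n(-3, 2) = 23*(2**2 - 3*(-3)) = 23*(4 + 9) = 23*13 = 299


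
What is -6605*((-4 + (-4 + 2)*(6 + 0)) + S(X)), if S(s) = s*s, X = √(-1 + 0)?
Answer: 112285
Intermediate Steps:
X = I (X = √(-1) = I ≈ 1.0*I)
S(s) = s²
-6605*((-4 + (-4 + 2)*(6 + 0)) + S(X)) = -6605*((-4 + (-4 + 2)*(6 + 0)) + I²) = -6605*((-4 - 2*6) - 1) = -6605*((-4 - 12) - 1) = -6605*(-16 - 1) = -6605*(-17) = 112285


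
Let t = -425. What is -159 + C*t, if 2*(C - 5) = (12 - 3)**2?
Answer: -38993/2 ≈ -19497.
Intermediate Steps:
C = 91/2 (C = 5 + (12 - 3)**2/2 = 5 + (1/2)*9**2 = 5 + (1/2)*81 = 5 + 81/2 = 91/2 ≈ 45.500)
-159 + C*t = -159 + (91/2)*(-425) = -159 - 38675/2 = -38993/2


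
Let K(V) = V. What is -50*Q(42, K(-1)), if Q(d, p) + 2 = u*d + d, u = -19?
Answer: 37900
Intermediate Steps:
Q(d, p) = -2 - 18*d (Q(d, p) = -2 + (-19*d + d) = -2 - 18*d)
-50*Q(42, K(-1)) = -50*(-2 - 18*42) = -50*(-2 - 756) = -50*(-758) = 37900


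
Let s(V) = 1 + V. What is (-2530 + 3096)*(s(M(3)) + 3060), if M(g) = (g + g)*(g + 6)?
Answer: 1763090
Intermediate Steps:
M(g) = 2*g*(6 + g) (M(g) = (2*g)*(6 + g) = 2*g*(6 + g))
(-2530 + 3096)*(s(M(3)) + 3060) = (-2530 + 3096)*((1 + 2*3*(6 + 3)) + 3060) = 566*((1 + 2*3*9) + 3060) = 566*((1 + 54) + 3060) = 566*(55 + 3060) = 566*3115 = 1763090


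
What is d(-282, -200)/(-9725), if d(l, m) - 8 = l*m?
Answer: -56408/9725 ≈ -5.8003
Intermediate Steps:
d(l, m) = 8 + l*m
d(-282, -200)/(-9725) = (8 - 282*(-200))/(-9725) = (8 + 56400)*(-1/9725) = 56408*(-1/9725) = -56408/9725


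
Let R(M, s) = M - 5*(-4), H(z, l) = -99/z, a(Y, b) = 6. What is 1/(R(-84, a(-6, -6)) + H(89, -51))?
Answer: -89/5795 ≈ -0.015358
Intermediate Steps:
R(M, s) = 20 + M (R(M, s) = M + 20 = 20 + M)
1/(R(-84, a(-6, -6)) + H(89, -51)) = 1/((20 - 84) - 99/89) = 1/(-64 - 99*1/89) = 1/(-64 - 99/89) = 1/(-5795/89) = -89/5795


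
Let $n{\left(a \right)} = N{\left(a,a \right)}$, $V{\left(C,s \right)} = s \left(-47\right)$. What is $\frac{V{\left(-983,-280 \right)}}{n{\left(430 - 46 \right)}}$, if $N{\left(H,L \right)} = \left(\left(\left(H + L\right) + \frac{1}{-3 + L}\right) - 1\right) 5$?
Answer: $\frac{250698}{73057} \approx 3.4315$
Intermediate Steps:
$N{\left(H,L \right)} = -5 + 5 H + 5 L + \frac{5}{-3 + L}$ ($N{\left(H,L \right)} = \left(\left(H + L + \frac{1}{-3 + L}\right) - 1\right) 5 = \left(-1 + H + L + \frac{1}{-3 + L}\right) 5 = -5 + 5 H + 5 L + \frac{5}{-3 + L}$)
$V{\left(C,s \right)} = - 47 s$
$n{\left(a \right)} = \frac{5 \left(4 - 7 a + 2 a^{2}\right)}{-3 + a}$ ($n{\left(a \right)} = \frac{5 \left(4 + a^{2} - 4 a - 3 a + a a\right)}{-3 + a} = \frac{5 \left(4 + a^{2} - 4 a - 3 a + a^{2}\right)}{-3 + a} = \frac{5 \left(4 - 7 a + 2 a^{2}\right)}{-3 + a}$)
$\frac{V{\left(-983,-280 \right)}}{n{\left(430 - 46 \right)}} = \frac{\left(-47\right) \left(-280\right)}{5 \frac{1}{-3 + \left(430 - 46\right)} \left(4 - 7 \left(430 - 46\right) + 2 \left(430 - 46\right)^{2}\right)} = \frac{13160}{5 \frac{1}{-3 + 384} \left(4 - 2688 + 2 \cdot 384^{2}\right)} = \frac{13160}{5 \cdot \frac{1}{381} \left(4 - 2688 + 2 \cdot 147456\right)} = \frac{13160}{5 \cdot \frac{1}{381} \left(4 - 2688 + 294912\right)} = \frac{13160}{5 \cdot \frac{1}{381} \cdot 292228} = \frac{13160}{\frac{1461140}{381}} = 13160 \cdot \frac{381}{1461140} = \frac{250698}{73057}$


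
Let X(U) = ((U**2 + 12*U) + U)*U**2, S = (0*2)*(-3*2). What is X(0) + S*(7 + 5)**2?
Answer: 0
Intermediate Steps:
S = 0 (S = 0*(-6) = 0)
X(U) = U**2*(U**2 + 13*U) (X(U) = (U**2 + 13*U)*U**2 = U**2*(U**2 + 13*U))
X(0) + S*(7 + 5)**2 = 0**3*(13 + 0) + 0*(7 + 5)**2 = 0*13 + 0*12**2 = 0 + 0*144 = 0 + 0 = 0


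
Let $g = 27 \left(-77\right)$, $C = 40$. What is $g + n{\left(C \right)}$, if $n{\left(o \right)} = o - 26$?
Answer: $-2065$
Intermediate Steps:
$g = -2079$
$n{\left(o \right)} = -26 + o$ ($n{\left(o \right)} = o - 26 = -26 + o$)
$g + n{\left(C \right)} = -2079 + \left(-26 + 40\right) = -2079 + 14 = -2065$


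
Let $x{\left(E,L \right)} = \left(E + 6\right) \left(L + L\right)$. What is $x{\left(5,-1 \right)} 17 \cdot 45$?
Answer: $-16830$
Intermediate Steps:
$x{\left(E,L \right)} = 2 L \left(6 + E\right)$ ($x{\left(E,L \right)} = \left(6 + E\right) 2 L = 2 L \left(6 + E\right)$)
$x{\left(5,-1 \right)} 17 \cdot 45 = 2 \left(-1\right) \left(6 + 5\right) 17 \cdot 45 = 2 \left(-1\right) 11 \cdot 17 \cdot 45 = \left(-22\right) 17 \cdot 45 = \left(-374\right) 45 = -16830$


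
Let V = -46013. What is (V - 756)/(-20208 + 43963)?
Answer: -46769/23755 ≈ -1.9688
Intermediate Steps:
(V - 756)/(-20208 + 43963) = (-46013 - 756)/(-20208 + 43963) = -46769/23755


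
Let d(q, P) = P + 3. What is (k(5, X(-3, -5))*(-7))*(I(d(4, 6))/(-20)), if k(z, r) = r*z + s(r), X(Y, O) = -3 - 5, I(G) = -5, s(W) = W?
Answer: 84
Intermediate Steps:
d(q, P) = 3 + P
X(Y, O) = -8
k(z, r) = r + r*z (k(z, r) = r*z + r = r + r*z)
(k(5, X(-3, -5))*(-7))*(I(d(4, 6))/(-20)) = (-8*(1 + 5)*(-7))*(-5/(-20)) = (-8*6*(-7))*(-5*(-1/20)) = -48*(-7)*(¼) = 336*(¼) = 84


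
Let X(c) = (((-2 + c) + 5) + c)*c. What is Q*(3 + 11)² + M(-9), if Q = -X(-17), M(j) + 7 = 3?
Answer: -103296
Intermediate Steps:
M(j) = -4 (M(j) = -7 + 3 = -4)
X(c) = c*(3 + 2*c) (X(c) = ((3 + c) + c)*c = (3 + 2*c)*c = c*(3 + 2*c))
Q = -527 (Q = -(-17)*(3 + 2*(-17)) = -(-17)*(3 - 34) = -(-17)*(-31) = -1*527 = -527)
Q*(3 + 11)² + M(-9) = -527*(3 + 11)² - 4 = -527*14² - 4 = -527*196 - 4 = -103292 - 4 = -103296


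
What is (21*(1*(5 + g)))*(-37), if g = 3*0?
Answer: -3885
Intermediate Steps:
g = 0
(21*(1*(5 + g)))*(-37) = (21*(1*(5 + 0)))*(-37) = (21*(1*5))*(-37) = (21*5)*(-37) = 105*(-37) = -3885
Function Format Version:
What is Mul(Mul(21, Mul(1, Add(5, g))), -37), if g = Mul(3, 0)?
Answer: -3885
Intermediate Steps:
g = 0
Mul(Mul(21, Mul(1, Add(5, g))), -37) = Mul(Mul(21, Mul(1, Add(5, 0))), -37) = Mul(Mul(21, Mul(1, 5)), -37) = Mul(Mul(21, 5), -37) = Mul(105, -37) = -3885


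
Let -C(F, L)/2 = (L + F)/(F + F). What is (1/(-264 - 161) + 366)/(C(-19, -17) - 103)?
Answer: -2955431/847025 ≈ -3.4892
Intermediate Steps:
C(F, L) = -(F + L)/F (C(F, L) = -2*(L + F)/(F + F) = -2*(F + L)/(2*F) = -2*(F + L)*1/(2*F) = -(F + L)/F)
(1/(-264 - 161) + 366)/(C(-19, -17) - 103) = (1/(-264 - 161) + 366)/((-1*(-19) - 1*(-17))/(-19) - 103) = (1/(-425) + 366)/(-(19 + 17)/19 - 103) = (-1/425 + 366)/(-1/19*36 - 103) = 155549/(425*(-36/19 - 103)) = 155549/(425*(-1993/19)) = (155549/425)*(-19/1993) = -2955431/847025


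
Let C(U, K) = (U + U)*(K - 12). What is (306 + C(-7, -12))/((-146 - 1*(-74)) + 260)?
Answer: 321/94 ≈ 3.4149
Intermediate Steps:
C(U, K) = 2*U*(-12 + K) (C(U, K) = (2*U)*(-12 + K) = 2*U*(-12 + K))
(306 + C(-7, -12))/((-146 - 1*(-74)) + 260) = (306 + 2*(-7)*(-12 - 12))/((-146 - 1*(-74)) + 260) = (306 + 2*(-7)*(-24))/((-146 + 74) + 260) = (306 + 336)/(-72 + 260) = 642/188 = 642*(1/188) = 321/94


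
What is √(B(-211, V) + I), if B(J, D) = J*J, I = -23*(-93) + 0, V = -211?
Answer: 2*√11665 ≈ 216.01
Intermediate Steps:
I = 2139 (I = 2139 + 0 = 2139)
B(J, D) = J²
√(B(-211, V) + I) = √((-211)² + 2139) = √(44521 + 2139) = √46660 = 2*√11665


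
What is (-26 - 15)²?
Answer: 1681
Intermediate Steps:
(-26 - 15)² = (-41)² = 1681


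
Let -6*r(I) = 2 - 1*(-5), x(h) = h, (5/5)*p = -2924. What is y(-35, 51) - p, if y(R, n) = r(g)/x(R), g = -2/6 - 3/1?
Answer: 87721/30 ≈ 2924.0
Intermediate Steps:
g = -10/3 (g = -2*1/6 - 3*1 = -1/3 - 3 = -10/3 ≈ -3.3333)
p = -2924
r(I) = -7/6 (r(I) = -(2 - 1*(-5))/6 = -(2 + 5)/6 = -1/6*7 = -7/6)
y(R, n) = -7/(6*R)
y(-35, 51) - p = -7/6/(-35) - 1*(-2924) = -7/6*(-1/35) + 2924 = 1/30 + 2924 = 87721/30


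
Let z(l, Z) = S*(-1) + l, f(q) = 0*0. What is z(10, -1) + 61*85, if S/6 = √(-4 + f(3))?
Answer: 5195 - 12*I ≈ 5195.0 - 12.0*I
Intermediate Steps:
f(q) = 0
S = 12*I (S = 6*√(-4 + 0) = 6*√(-4) = 6*(2*I) = 12*I ≈ 12.0*I)
z(l, Z) = l - 12*I (z(l, Z) = (12*I)*(-1) + l = -12*I + l = l - 12*I)
z(10, -1) + 61*85 = (10 - 12*I) + 61*85 = (10 - 12*I) + 5185 = 5195 - 12*I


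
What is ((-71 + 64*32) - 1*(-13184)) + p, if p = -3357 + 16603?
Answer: 28407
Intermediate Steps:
p = 13246
((-71 + 64*32) - 1*(-13184)) + p = ((-71 + 64*32) - 1*(-13184)) + 13246 = ((-71 + 2048) + 13184) + 13246 = (1977 + 13184) + 13246 = 15161 + 13246 = 28407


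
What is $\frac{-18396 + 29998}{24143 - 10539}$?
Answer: $\frac{5801}{6802} \approx 0.85284$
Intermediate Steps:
$\frac{-18396 + 29998}{24143 - 10539} = \frac{11602}{13604} = 11602 \cdot \frac{1}{13604} = \frac{5801}{6802}$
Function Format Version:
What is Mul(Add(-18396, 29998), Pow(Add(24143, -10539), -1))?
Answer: Rational(5801, 6802) ≈ 0.85284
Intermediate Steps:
Mul(Add(-18396, 29998), Pow(Add(24143, -10539), -1)) = Mul(11602, Pow(13604, -1)) = Mul(11602, Rational(1, 13604)) = Rational(5801, 6802)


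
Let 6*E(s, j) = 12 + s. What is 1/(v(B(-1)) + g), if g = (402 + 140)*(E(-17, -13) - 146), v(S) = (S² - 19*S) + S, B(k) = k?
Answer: -3/238694 ≈ -1.2568e-5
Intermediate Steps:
E(s, j) = 2 + s/6 (E(s, j) = (12 + s)/6 = 2 + s/6)
v(S) = S² - 18*S
g = -238751/3 (g = (402 + 140)*((2 + (⅙)*(-17)) - 146) = 542*((2 - 17/6) - 146) = 542*(-⅚ - 146) = 542*(-881/6) = -238751/3 ≈ -79584.)
1/(v(B(-1)) + g) = 1/(-(-18 - 1) - 238751/3) = 1/(-1*(-19) - 238751/3) = 1/(19 - 238751/3) = 1/(-238694/3) = -3/238694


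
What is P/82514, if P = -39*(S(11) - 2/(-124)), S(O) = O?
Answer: -26637/5115868 ≈ -0.0052067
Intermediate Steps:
P = -26637/62 (P = -39*(11 - 2/(-124)) = -39*(11 - 2*(-1/124)) = -39*(11 + 1/62) = -39*683/62 = -26637/62 ≈ -429.63)
P/82514 = -26637/62/82514 = -26637/62*1/82514 = -26637/5115868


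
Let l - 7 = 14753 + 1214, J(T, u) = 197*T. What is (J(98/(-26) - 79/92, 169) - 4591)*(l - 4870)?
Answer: -18269497256/299 ≈ -6.1102e+7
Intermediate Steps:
l = 15974 (l = 7 + (14753 + 1214) = 7 + 15967 = 15974)
(J(98/(-26) - 79/92, 169) - 4591)*(l - 4870) = (197*(98/(-26) - 79/92) - 4591)*(15974 - 4870) = (197*(98*(-1/26) - 79*1/92) - 4591)*11104 = (197*(-49/13 - 79/92) - 4591)*11104 = (197*(-5535/1196) - 4591)*11104 = (-1090395/1196 - 4591)*11104 = -6581231/1196*11104 = -18269497256/299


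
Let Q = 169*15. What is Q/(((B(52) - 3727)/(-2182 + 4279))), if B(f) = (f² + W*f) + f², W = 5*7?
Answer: 590655/389 ≈ 1518.4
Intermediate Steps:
W = 35
B(f) = 2*f² + 35*f (B(f) = (f² + 35*f) + f² = 2*f² + 35*f)
Q = 2535
Q/(((B(52) - 3727)/(-2182 + 4279))) = 2535/(((52*(35 + 2*52) - 3727)/(-2182 + 4279))) = 2535/(((52*(35 + 104) - 3727)/2097)) = 2535/(((52*139 - 3727)*(1/2097))) = 2535/(((7228 - 3727)*(1/2097))) = 2535/((3501*(1/2097))) = 2535/(389/233) = 2535*(233/389) = 590655/389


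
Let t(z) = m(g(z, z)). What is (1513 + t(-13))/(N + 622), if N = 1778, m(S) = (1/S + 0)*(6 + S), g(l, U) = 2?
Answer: 1517/2400 ≈ 0.63208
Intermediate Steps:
m(S) = (6 + S)/S
t(z) = 4 (t(z) = (6 + 2)/2 = (½)*8 = 4)
(1513 + t(-13))/(N + 622) = (1513 + 4)/(1778 + 622) = 1517/2400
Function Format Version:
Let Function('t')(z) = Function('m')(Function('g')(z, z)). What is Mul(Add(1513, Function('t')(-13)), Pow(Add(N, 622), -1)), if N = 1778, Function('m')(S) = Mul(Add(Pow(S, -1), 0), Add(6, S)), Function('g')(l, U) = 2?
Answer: Rational(1517, 2400) ≈ 0.63208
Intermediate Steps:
Function('m')(S) = Mul(Pow(S, -1), Add(6, S))
Function('t')(z) = 4 (Function('t')(z) = Mul(Pow(2, -1), Add(6, 2)) = Mul(Rational(1, 2), 8) = 4)
Mul(Add(1513, Function('t')(-13)), Pow(Add(N, 622), -1)) = Mul(Add(1513, 4), Pow(Add(1778, 622), -1)) = Mul(1517, Pow(2400, -1)) = Mul(1517, Rational(1, 2400)) = Rational(1517, 2400)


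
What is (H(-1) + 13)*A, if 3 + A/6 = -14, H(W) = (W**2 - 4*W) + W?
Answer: -1734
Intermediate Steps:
H(W) = W**2 - 3*W
A = -102 (A = -18 + 6*(-14) = -18 - 84 = -102)
(H(-1) + 13)*A = (-(-3 - 1) + 13)*(-102) = (-1*(-4) + 13)*(-102) = (4 + 13)*(-102) = 17*(-102) = -1734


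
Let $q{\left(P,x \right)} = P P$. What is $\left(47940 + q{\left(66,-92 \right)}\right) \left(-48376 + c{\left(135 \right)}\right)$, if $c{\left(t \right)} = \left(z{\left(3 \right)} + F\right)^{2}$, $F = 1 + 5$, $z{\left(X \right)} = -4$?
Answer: $-2529662112$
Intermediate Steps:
$F = 6$
$c{\left(t \right)} = 4$ ($c{\left(t \right)} = \left(-4 + 6\right)^{2} = 2^{2} = 4$)
$q{\left(P,x \right)} = P^{2}$
$\left(47940 + q{\left(66,-92 \right)}\right) \left(-48376 + c{\left(135 \right)}\right) = \left(47940 + 66^{2}\right) \left(-48376 + 4\right) = \left(47940 + 4356\right) \left(-48372\right) = 52296 \left(-48372\right) = -2529662112$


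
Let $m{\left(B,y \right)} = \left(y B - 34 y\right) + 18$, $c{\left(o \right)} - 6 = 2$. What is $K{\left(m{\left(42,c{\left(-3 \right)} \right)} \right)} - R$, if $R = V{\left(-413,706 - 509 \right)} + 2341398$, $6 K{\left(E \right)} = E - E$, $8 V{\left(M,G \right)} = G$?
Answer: $- \frac{18731381}{8} \approx -2.3414 \cdot 10^{6}$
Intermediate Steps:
$c{\left(o \right)} = 8$ ($c{\left(o \right)} = 6 + 2 = 8$)
$m{\left(B,y \right)} = 18 - 34 y + B y$ ($m{\left(B,y \right)} = \left(B y - 34 y\right) + 18 = \left(- 34 y + B y\right) + 18 = 18 - 34 y + B y$)
$V{\left(M,G \right)} = \frac{G}{8}$
$K{\left(E \right)} = 0$ ($K{\left(E \right)} = \frac{E - E}{6} = \frac{1}{6} \cdot 0 = 0$)
$R = \frac{18731381}{8}$ ($R = \frac{706 - 509}{8} + 2341398 = \frac{1}{8} \cdot 197 + 2341398 = \frac{197}{8} + 2341398 = \frac{18731381}{8} \approx 2.3414 \cdot 10^{6}$)
$K{\left(m{\left(42,c{\left(-3 \right)} \right)} \right)} - R = 0 - \frac{18731381}{8} = - \frac{18731381}{8}$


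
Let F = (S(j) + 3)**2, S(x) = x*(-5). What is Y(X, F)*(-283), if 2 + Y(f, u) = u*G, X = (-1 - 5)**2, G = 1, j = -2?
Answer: -47261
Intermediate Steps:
S(x) = -5*x
F = 169 (F = (-5*(-2) + 3)**2 = (10 + 3)**2 = 13**2 = 169)
X = 36 (X = (-6)**2 = 36)
Y(f, u) = -2 + u (Y(f, u) = -2 + u*1 = -2 + u)
Y(X, F)*(-283) = (-2 + 169)*(-283) = 167*(-283) = -47261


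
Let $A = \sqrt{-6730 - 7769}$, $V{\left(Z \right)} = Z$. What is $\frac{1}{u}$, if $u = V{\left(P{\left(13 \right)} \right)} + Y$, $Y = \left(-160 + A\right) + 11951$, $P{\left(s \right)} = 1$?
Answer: $\frac{11792}{139065763} - \frac{9 i \sqrt{179}}{139065763} \approx 8.4794 \cdot 10^{-5} - 8.6586 \cdot 10^{-7} i$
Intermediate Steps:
$A = 9 i \sqrt{179}$ ($A = \sqrt{-14499} = 9 i \sqrt{179} \approx 120.41 i$)
$Y = 11791 + 9 i \sqrt{179}$ ($Y = \left(-160 + 9 i \sqrt{179}\right) + 11951 = 11791 + 9 i \sqrt{179} \approx 11791.0 + 120.41 i$)
$u = 11792 + 9 i \sqrt{179}$ ($u = 1 + \left(11791 + 9 i \sqrt{179}\right) = 11792 + 9 i \sqrt{179} \approx 11792.0 + 120.41 i$)
$\frac{1}{u} = \frac{1}{11792 + 9 i \sqrt{179}}$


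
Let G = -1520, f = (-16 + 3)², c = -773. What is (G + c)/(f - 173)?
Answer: 2293/4 ≈ 573.25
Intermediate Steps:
f = 169 (f = (-13)² = 169)
(G + c)/(f - 173) = (-1520 - 773)/(169 - 173) = -2293/(-4) = -2293*(-¼) = 2293/4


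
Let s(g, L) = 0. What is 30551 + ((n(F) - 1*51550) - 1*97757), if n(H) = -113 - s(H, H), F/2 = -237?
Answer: -118869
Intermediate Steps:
F = -474 (F = 2*(-237) = -474)
n(H) = -113 (n(H) = -113 - 1*0 = -113 + 0 = -113)
30551 + ((n(F) - 1*51550) - 1*97757) = 30551 + ((-113 - 1*51550) - 1*97757) = 30551 + ((-113 - 51550) - 97757) = 30551 + (-51663 - 97757) = 30551 - 149420 = -118869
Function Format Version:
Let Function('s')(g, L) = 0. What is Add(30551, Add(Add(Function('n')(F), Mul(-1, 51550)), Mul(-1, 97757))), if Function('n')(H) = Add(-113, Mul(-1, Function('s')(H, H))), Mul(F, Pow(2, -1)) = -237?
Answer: -118869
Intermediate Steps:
F = -474 (F = Mul(2, -237) = -474)
Function('n')(H) = -113 (Function('n')(H) = Add(-113, Mul(-1, 0)) = Add(-113, 0) = -113)
Add(30551, Add(Add(Function('n')(F), Mul(-1, 51550)), Mul(-1, 97757))) = Add(30551, Add(Add(-113, Mul(-1, 51550)), Mul(-1, 97757))) = Add(30551, Add(Add(-113, -51550), -97757)) = Add(30551, Add(-51663, -97757)) = Add(30551, -149420) = -118869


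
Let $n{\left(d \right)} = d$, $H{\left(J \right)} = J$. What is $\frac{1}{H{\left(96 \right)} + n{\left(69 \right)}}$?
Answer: $\frac{1}{165} \approx 0.0060606$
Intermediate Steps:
$\frac{1}{H{\left(96 \right)} + n{\left(69 \right)}} = \frac{1}{96 + 69} = \frac{1}{165}$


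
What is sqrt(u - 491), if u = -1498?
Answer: 3*I*sqrt(221) ≈ 44.598*I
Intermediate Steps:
sqrt(u - 491) = sqrt(-1498 - 491) = sqrt(-1989) = 3*I*sqrt(221)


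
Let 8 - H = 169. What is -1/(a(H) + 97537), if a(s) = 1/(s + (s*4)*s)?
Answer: -103523/10097322852 ≈ -1.0253e-5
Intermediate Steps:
H = -161 (H = 8 - 1*169 = 8 - 169 = -161)
a(s) = 1/(s + 4*s²) (a(s) = 1/(s + (4*s)*s) = 1/(s + 4*s²))
-1/(a(H) + 97537) = -1/(1/((-161)*(1 + 4*(-161))) + 97537) = -1/(-1/(161*(1 - 644)) + 97537) = -1/(-1/161/(-643) + 97537) = -1/(-1/161*(-1/643) + 97537) = -1/(1/103523 + 97537) = -1/10097322852/103523 = -1*103523/10097322852 = -103523/10097322852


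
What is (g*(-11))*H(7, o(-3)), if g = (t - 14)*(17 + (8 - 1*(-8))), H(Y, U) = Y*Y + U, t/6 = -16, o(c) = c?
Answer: 1836780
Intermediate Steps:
t = -96 (t = 6*(-16) = -96)
H(Y, U) = U + Y² (H(Y, U) = Y² + U = U + Y²)
g = -3630 (g = (-96 - 14)*(17 + (8 - 1*(-8))) = -110*(17 + (8 + 8)) = -110*(17 + 16) = -110*33 = -3630)
(g*(-11))*H(7, o(-3)) = (-3630*(-11))*(-3 + 7²) = 39930*(-3 + 49) = 39930*46 = 1836780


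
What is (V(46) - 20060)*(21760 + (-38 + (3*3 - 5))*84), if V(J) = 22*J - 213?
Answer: -364109944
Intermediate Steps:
V(J) = -213 + 22*J
(V(46) - 20060)*(21760 + (-38 + (3*3 - 5))*84) = ((-213 + 22*46) - 20060)*(21760 + (-38 + (3*3 - 5))*84) = ((-213 + 1012) - 20060)*(21760 + (-38 + (9 - 5))*84) = (799 - 20060)*(21760 + (-38 + 4)*84) = -19261*(21760 - 34*84) = -19261*(21760 - 2856) = -19261*18904 = -364109944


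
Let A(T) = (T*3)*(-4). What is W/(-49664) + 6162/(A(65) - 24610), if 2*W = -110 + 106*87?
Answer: -52713301/157621120 ≈ -0.33443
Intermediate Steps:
A(T) = -12*T (A(T) = (3*T)*(-4) = -12*T)
W = 4556 (W = (-110 + 106*87)/2 = (-110 + 9222)/2 = (½)*9112 = 4556)
W/(-49664) + 6162/(A(65) - 24610) = 4556/(-49664) + 6162/(-12*65 - 24610) = 4556*(-1/49664) + 6162/(-780 - 24610) = -1139/12416 + 6162/(-25390) = -1139/12416 + 6162*(-1/25390) = -1139/12416 - 3081/12695 = -52713301/157621120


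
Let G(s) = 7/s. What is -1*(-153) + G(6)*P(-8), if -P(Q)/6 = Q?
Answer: 209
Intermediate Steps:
P(Q) = -6*Q
-1*(-153) + G(6)*P(-8) = -1*(-153) + (7/6)*(-6*(-8)) = 153 + (7*(⅙))*48 = 153 + (7/6)*48 = 153 + 56 = 209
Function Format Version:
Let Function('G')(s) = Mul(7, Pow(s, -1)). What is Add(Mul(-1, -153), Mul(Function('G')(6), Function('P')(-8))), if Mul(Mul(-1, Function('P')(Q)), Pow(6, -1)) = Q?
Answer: 209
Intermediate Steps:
Function('P')(Q) = Mul(-6, Q)
Add(Mul(-1, -153), Mul(Function('G')(6), Function('P')(-8))) = Add(Mul(-1, -153), Mul(Mul(7, Pow(6, -1)), Mul(-6, -8))) = Add(153, Mul(Mul(7, Rational(1, 6)), 48)) = Add(153, Mul(Rational(7, 6), 48)) = Add(153, 56) = 209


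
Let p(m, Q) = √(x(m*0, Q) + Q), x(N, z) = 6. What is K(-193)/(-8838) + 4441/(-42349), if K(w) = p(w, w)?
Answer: -4441/42349 - I*√187/8838 ≈ -0.10487 - 0.0015473*I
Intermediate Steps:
p(m, Q) = √(6 + Q)
K(w) = √(6 + w)
K(-193)/(-8838) + 4441/(-42349) = √(6 - 193)/(-8838) + 4441/(-42349) = √(-187)*(-1/8838) + 4441*(-1/42349) = (I*√187)*(-1/8838) - 4441/42349 = -I*√187/8838 - 4441/42349 = -4441/42349 - I*√187/8838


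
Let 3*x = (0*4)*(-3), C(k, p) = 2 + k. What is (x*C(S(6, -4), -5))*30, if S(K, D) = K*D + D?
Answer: 0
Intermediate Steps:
S(K, D) = D + D*K (S(K, D) = D*K + D = D + D*K)
x = 0 (x = ((0*4)*(-3))/3 = (0*(-3))/3 = (1/3)*0 = 0)
(x*C(S(6, -4), -5))*30 = (0*(2 - 4*(1 + 6)))*30 = (0*(2 - 4*7))*30 = (0*(2 - 28))*30 = (0*(-26))*30 = 0*30 = 0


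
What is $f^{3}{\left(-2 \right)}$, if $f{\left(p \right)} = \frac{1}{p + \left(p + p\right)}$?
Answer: $- \frac{1}{216} \approx -0.0046296$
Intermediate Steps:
$f{\left(p \right)} = \frac{1}{3 p}$ ($f{\left(p \right)} = \frac{1}{p + 2 p} = \frac{1}{3 p}$)
$f^{3}{\left(-2 \right)} = \left(\frac{1}{3 \left(-2\right)}\right)^{3} = \left(\frac{1}{3} \left(- \frac{1}{2}\right)\right)^{3} = \left(- \frac{1}{6}\right)^{3} = - \frac{1}{216}$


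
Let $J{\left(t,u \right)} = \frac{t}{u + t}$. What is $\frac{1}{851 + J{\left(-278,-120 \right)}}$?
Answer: $\frac{199}{169488} \approx 0.0011741$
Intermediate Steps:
$J{\left(t,u \right)} = \frac{t}{t + u}$
$\frac{1}{851 + J{\left(-278,-120 \right)}} = \frac{1}{851 - \frac{278}{-278 - 120}} = \frac{1}{851 - \frac{278}{-398}} = \frac{1}{851 - - \frac{139}{199}} = \frac{1}{851 + \frac{139}{199}} = \frac{1}{\frac{169488}{199}} = \frac{199}{169488}$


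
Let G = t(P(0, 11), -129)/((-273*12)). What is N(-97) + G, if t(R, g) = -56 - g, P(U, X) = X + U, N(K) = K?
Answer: -317845/3276 ≈ -97.022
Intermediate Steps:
P(U, X) = U + X
G = -73/3276 (G = (-56 - 1*(-129))/((-273*12)) = (-56 + 129)/(-3276) = 73*(-1/3276) = -73/3276 ≈ -0.022283)
N(-97) + G = -97 - 73/3276 = -317845/3276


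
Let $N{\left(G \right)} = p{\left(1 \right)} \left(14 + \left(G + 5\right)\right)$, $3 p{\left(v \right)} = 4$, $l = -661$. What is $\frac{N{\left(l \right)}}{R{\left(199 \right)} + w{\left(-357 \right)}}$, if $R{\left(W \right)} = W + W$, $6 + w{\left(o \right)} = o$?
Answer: $- \frac{856}{35} \approx -24.457$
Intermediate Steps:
$p{\left(v \right)} = \frac{4}{3}$ ($p{\left(v \right)} = \frac{1}{3} \cdot 4 = \frac{4}{3}$)
$w{\left(o \right)} = -6 + o$
$R{\left(W \right)} = 2 W$
$N{\left(G \right)} = \frac{76}{3} + \frac{4 G}{3}$ ($N{\left(G \right)} = \frac{4 \left(14 + \left(G + 5\right)\right)}{3} = \frac{4 \left(14 + \left(5 + G\right)\right)}{3} = \frac{4 \left(19 + G\right)}{3} = \frac{76}{3} + \frac{4 G}{3}$)
$\frac{N{\left(l \right)}}{R{\left(199 \right)} + w{\left(-357 \right)}} = \frac{\frac{76}{3} + \frac{4}{3} \left(-661\right)}{2 \cdot 199 - 363} = \frac{\frac{76}{3} - \frac{2644}{3}}{398 - 363} = - \frac{856}{35}$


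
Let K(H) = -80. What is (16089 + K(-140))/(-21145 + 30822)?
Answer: 16009/9677 ≈ 1.6543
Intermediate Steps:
(16089 + K(-140))/(-21145 + 30822) = (16089 - 80)/(-21145 + 30822) = 16009/9677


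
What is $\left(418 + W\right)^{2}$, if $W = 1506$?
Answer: $3701776$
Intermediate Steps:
$\left(418 + W\right)^{2} = \left(418 + 1506\right)^{2} = 1924^{2} = 3701776$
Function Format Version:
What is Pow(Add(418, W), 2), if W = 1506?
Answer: 3701776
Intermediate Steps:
Pow(Add(418, W), 2) = Pow(Add(418, 1506), 2) = Pow(1924, 2) = 3701776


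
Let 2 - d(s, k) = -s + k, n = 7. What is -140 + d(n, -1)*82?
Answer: 680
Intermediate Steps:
d(s, k) = 2 + s - k (d(s, k) = 2 - (-s + k) = 2 - (k - s) = 2 + (s - k) = 2 + s - k)
-140 + d(n, -1)*82 = -140 + (2 + 7 - 1*(-1))*82 = -140 + (2 + 7 + 1)*82 = -140 + 10*82 = -140 + 820 = 680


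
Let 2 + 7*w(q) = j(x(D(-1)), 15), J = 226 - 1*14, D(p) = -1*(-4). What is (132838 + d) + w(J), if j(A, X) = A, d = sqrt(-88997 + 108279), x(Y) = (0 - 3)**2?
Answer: 132839 + sqrt(19282) ≈ 1.3298e+5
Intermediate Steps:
D(p) = 4
x(Y) = 9 (x(Y) = (-3)**2 = 9)
d = sqrt(19282) ≈ 138.86
J = 212 (J = 226 - 14 = 212)
w(q) = 1 (w(q) = -2/7 + (1/7)*9 = -2/7 + 9/7 = 1)
(132838 + d) + w(J) = (132838 + sqrt(19282)) + 1 = 132839 + sqrt(19282)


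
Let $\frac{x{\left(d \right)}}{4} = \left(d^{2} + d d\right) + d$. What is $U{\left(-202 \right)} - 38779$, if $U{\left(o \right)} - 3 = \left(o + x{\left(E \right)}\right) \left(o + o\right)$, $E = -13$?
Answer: $-482368$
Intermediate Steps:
$x{\left(d \right)} = 4 d + 8 d^{2}$ ($x{\left(d \right)} = 4 \left(\left(d^{2} + d d\right) + d\right) = 4 \left(\left(d^{2} + d^{2}\right) + d\right) = 4 \left(2 d^{2} + d\right) = 4 \left(d + 2 d^{2}\right) = 4 d + 8 d^{2}$)
$U{\left(o \right)} = 3 + 2 o \left(1300 + o\right)$ ($U{\left(o \right)} = 3 + \left(o + 4 \left(-13\right) \left(1 + 2 \left(-13\right)\right)\right) \left(o + o\right) = 3 + \left(o + 4 \left(-13\right) \left(1 - 26\right)\right) 2 o = 3 + \left(o + 4 \left(-13\right) \left(-25\right)\right) 2 o = 3 + \left(o + 1300\right) 2 o = 3 + \left(1300 + o\right) 2 o = 3 + 2 o \left(1300 + o\right)$)
$U{\left(-202 \right)} - 38779 = \left(3 + 2 \left(-202\right)^{2} + 2600 \left(-202\right)\right) - 38779 = \left(3 + 2 \cdot 40804 - 525200\right) - 38779 = \left(3 + 81608 - 525200\right) - 38779 = -443589 - 38779 = -482368$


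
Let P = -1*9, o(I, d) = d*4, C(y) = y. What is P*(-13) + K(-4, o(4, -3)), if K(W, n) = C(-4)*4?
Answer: 101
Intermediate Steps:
o(I, d) = 4*d
K(W, n) = -16 (K(W, n) = -4*4 = -16)
P = -9
P*(-13) + K(-4, o(4, -3)) = -9*(-13) - 16 = 117 - 16 = 101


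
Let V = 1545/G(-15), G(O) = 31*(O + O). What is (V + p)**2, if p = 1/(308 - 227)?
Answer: 68574961/25220484 ≈ 2.7190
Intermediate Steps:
G(O) = 62*O (G(O) = 31*(2*O) = 62*O)
p = 1/81 ≈ 0.012346
V = -103/62 (V = 1545/((62*(-15))) = 1545/(-930) = 1545*(-1/930) = -103/62 ≈ -1.6613)
(V + p)**2 = (-103/62 + 1/81)**2 = (-8281/5022)**2 = 68574961/25220484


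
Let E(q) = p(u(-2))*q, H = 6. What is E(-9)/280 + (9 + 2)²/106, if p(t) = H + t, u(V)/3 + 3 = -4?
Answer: 4819/2968 ≈ 1.6237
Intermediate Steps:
u(V) = -21 (u(V) = -9 + 3*(-4) = -9 - 12 = -21)
p(t) = 6 + t
E(q) = -15*q (E(q) = (6 - 21)*q = -15*q)
E(-9)/280 + (9 + 2)²/106 = -15*(-9)/280 + (9 + 2)²/106 = 135*(1/280) + 11²*(1/106) = 27/56 + 121*(1/106) = 27/56 + 121/106 = 4819/2968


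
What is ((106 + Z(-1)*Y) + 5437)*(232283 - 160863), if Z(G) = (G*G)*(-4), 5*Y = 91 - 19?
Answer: 391767268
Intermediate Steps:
Y = 72/5 (Y = (91 - 19)/5 = (⅕)*72 = 72/5 ≈ 14.400)
Z(G) = -4*G² (Z(G) = G²*(-4) = -4*G²)
((106 + Z(-1)*Y) + 5437)*(232283 - 160863) = ((106 - 4*(-1)²*(72/5)) + 5437)*(232283 - 160863) = ((106 - 4*1*(72/5)) + 5437)*71420 = ((106 - 4*72/5) + 5437)*71420 = ((106 - 288/5) + 5437)*71420 = (242/5 + 5437)*71420 = (27427/5)*71420 = 391767268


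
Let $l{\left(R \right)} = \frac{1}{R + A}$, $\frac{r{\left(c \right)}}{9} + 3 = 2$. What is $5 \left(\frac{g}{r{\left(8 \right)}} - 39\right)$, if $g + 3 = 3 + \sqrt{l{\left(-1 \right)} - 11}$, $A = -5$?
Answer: $-195 - \frac{5 i \sqrt{402}}{54} \approx -195.0 - 1.8565 i$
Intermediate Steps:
$r{\left(c \right)} = -9$ ($r{\left(c \right)} = -27 + 9 \cdot 2 = -27 + 18 = -9$)
$l{\left(R \right)} = \frac{1}{-5 + R}$ ($l{\left(R \right)} = \frac{1}{R - 5} = \frac{1}{-5 + R}$)
$g = \frac{i \sqrt{402}}{6}$ ($g = -3 + \left(3 + \sqrt{\frac{1}{-5 - 1} - 11}\right) = -3 + \left(3 + \sqrt{\frac{1}{-6} - 11}\right) = -3 + \left(3 + \sqrt{- \frac{1}{6} - 11}\right) = -3 + \left(3 + \sqrt{- \frac{67}{6}}\right) = -3 + \left(3 + \frac{i \sqrt{402}}{6}\right) = \frac{i \sqrt{402}}{6} \approx 3.3417 i$)
$5 \left(\frac{g}{r{\left(8 \right)}} - 39\right) = 5 \left(\frac{\frac{1}{6} i \sqrt{402}}{-9} - 39\right) = 5 \left(\frac{i \sqrt{402}}{6} \left(- \frac{1}{9}\right) - 39\right) = 5 \left(- \frac{i \sqrt{402}}{54} - 39\right) = 5 \left(-39 - \frac{i \sqrt{402}}{54}\right) = -195 - \frac{5 i \sqrt{402}}{54}$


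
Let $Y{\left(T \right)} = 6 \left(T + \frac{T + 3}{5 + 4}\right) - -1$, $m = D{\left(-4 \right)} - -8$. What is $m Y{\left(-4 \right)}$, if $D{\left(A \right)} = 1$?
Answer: $-213$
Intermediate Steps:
$m = 9$ ($m = 1 - -8 = 1 + 8 = 9$)
$Y{\left(T \right)} = 3 + \frac{20 T}{3}$ ($Y{\left(T \right)} = 6 \left(T + \frac{3 + T}{9}\right) + 1 = 6 \left(T + \left(3 + T\right) \frac{1}{9}\right) + 1 = 6 \left(T + \left(\frac{1}{3} + \frac{T}{9}\right)\right) + 1 = 6 \left(\frac{1}{3} + \frac{10 T}{9}\right) + 1 = \left(2 + \frac{20 T}{3}\right) + 1 = 3 + \frac{20 T}{3}$)
$m Y{\left(-4 \right)} = 9 \left(3 + \frac{20}{3} \left(-4\right)\right) = 9 \left(3 - \frac{80}{3}\right) = 9 \left(- \frac{71}{3}\right) = -213$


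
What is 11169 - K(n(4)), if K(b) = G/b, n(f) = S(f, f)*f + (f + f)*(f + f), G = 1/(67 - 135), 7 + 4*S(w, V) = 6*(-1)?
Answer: 38734093/3468 ≈ 11169.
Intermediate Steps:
S(w, V) = -13/4 (S(w, V) = -7/4 + (6*(-1))/4 = -7/4 + (¼)*(-6) = -7/4 - 3/2 = -13/4)
G = -1/68 (G = 1/(-68) = -1/68 ≈ -0.014706)
n(f) = 4*f² - 13*f/4 (n(f) = -13*f/4 + (f + f)*(f + f) = -13*f/4 + (2*f)*(2*f) = -13*f/4 + 4*f² = 4*f² - 13*f/4)
K(b) = -1/(68*b)
11169 - K(n(4)) = 11169 - (-1)/(68*((¼)*4*(-13 + 16*4))) = 11169 - (-1)/(68*((¼)*4*(-13 + 64))) = 11169 - (-1)/(68*((¼)*4*51)) = 11169 - (-1)/(68*51) = 11169 - 1*(-1/3468) = 11169 + 1/3468 = 38734093/3468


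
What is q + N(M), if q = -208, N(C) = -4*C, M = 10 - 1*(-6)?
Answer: -272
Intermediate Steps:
M = 16 (M = 10 + 6 = 16)
q + N(M) = -208 - 4*16 = -208 - 64 = -272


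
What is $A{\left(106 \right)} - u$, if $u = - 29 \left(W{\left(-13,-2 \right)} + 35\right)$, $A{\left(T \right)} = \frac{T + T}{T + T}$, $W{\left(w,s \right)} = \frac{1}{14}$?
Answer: $\frac{14253}{14} \approx 1018.1$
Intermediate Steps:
$W{\left(w,s \right)} = \frac{1}{14}$
$A{\left(T \right)} = 1$ ($A{\left(T \right)} = \frac{2 T}{2 T} = 2 T \frac{1}{2 T} = 1$)
$u = - \frac{14239}{14}$ ($u = - 29 \left(\frac{1}{14} + 35\right) = \left(-29\right) \frac{491}{14} = - \frac{14239}{14} \approx -1017.1$)
$A{\left(106 \right)} - u = 1 - - \frac{14239}{14} = 1 + \frac{14239}{14} = \frac{14253}{14}$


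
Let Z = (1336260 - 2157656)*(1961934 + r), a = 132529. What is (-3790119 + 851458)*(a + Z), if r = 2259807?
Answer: 10190456572976822527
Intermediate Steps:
Z = -3467721170436 (Z = (1336260 - 2157656)*(1961934 + 2259807) = -821396*4221741 = -3467721170436)
(-3790119 + 851458)*(a + Z) = (-3790119 + 851458)*(132529 - 3467721170436) = -2938661*(-3467721037907) = 10190456572976822527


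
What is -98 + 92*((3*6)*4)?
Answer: 6526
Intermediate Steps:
-98 + 92*((3*6)*4) = -98 + 92*(18*4) = -98 + 92*72 = -98 + 6624 = 6526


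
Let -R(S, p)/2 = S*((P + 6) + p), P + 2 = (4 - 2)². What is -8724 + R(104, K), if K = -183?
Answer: 27676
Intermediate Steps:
P = 2 (P = -2 + (4 - 2)² = -2 + 2² = -2 + 4 = 2)
R(S, p) = -2*S*(8 + p) (R(S, p) = -2*S*((2 + 6) + p) = -2*S*(8 + p))
-8724 + R(104, K) = -8724 - 2*104*(8 - 183) = -8724 - 2*104*(-175) = -8724 + 36400 = 27676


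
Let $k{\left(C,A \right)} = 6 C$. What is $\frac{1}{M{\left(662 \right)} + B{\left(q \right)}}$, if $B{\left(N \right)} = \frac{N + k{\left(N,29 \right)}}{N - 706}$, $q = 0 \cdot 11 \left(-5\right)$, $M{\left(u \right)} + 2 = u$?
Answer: $\frac{1}{660} \approx 0.0015152$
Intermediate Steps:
$M{\left(u \right)} = -2 + u$
$q = 0$ ($q = 0 \left(-5\right) = 0$)
$B{\left(N \right)} = \frac{7 N}{-706 + N}$ ($B{\left(N \right)} = \frac{N + 6 N}{N - 706} = \frac{7 N}{-706 + N}$)
$\frac{1}{M{\left(662 \right)} + B{\left(q \right)}} = \frac{1}{\left(-2 + 662\right) + 7 \cdot 0 \frac{1}{-706 + 0}} = \frac{1}{660 + 7 \cdot 0 \frac{1}{-706}} = \frac{1}{660 + 7 \cdot 0 \left(- \frac{1}{706}\right)} = \frac{1}{660 + 0} = \frac{1}{660}$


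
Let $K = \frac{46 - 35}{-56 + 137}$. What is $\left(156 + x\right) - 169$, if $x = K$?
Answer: $- \frac{1042}{81} \approx -12.864$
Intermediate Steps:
$K = \frac{11}{81} \approx 0.1358$
$x = \frac{11}{81} \approx 0.1358$
$\left(156 + x\right) - 169 = \left(156 + \frac{11}{81}\right) - 169 = \frac{12647}{81} - 169 = - \frac{1042}{81}$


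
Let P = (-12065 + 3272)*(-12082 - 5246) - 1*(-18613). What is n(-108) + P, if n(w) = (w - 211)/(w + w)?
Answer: 32914883191/216 ≈ 1.5238e+8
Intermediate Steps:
n(w) = (-211 + w)/(2*w) (n(w) = (-211 + w)/((2*w)) = (-211 + w)*(1/(2*w)) = (-211 + w)/(2*w))
P = 152383717 (P = -8793*(-17328) + 18613 = 152365104 + 18613 = 152383717)
n(-108) + P = (½)*(-211 - 108)/(-108) + 152383717 = (½)*(-1/108)*(-319) + 152383717 = 319/216 + 152383717 = 32914883191/216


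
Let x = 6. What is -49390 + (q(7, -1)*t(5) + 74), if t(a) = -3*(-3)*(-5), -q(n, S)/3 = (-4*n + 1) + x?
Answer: -52151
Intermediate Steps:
q(n, S) = -21 + 12*n (q(n, S) = -3*((-4*n + 1) + 6) = -3*((1 - 4*n) + 6) = -3*(7 - 4*n) = -21 + 12*n)
t(a) = -45 (t(a) = 9*(-5) = -45)
-49390 + (q(7, -1)*t(5) + 74) = -49390 + ((-21 + 12*7)*(-45) + 74) = -49390 + ((-21 + 84)*(-45) + 74) = -49390 + (63*(-45) + 74) = -49390 + (-2835 + 74) = -49390 - 2761 = -52151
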